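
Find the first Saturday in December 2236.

December 3, 2236

December 1, 2236 is a Thursday.
The first Saturday is therefore December 3 (2 days later).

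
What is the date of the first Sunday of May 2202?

May 1, 2202 is a Saturday.
The first Sunday is therefore May 2 (1 days later).

May 2, 2202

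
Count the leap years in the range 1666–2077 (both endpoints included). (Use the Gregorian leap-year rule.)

100

Multiples of 4 in [1666,2077]: 103.
Of those, multiples of 100: 4 (not leap unless ÷400).
Multiples of 400: 1.
Leap years = 103 − 4 + 1 = 100.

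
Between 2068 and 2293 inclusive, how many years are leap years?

55

Multiples of 4 in [2068,2293]: 57.
Of those, multiples of 100: 2 (not leap unless ÷400).
Multiples of 400: 0.
Leap years = 57 − 2 + 0 = 55.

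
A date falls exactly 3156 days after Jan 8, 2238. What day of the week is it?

Sunday

Jan 8, 2238 is a Monday.
3156 mod 7 = 6, so 3156 days after a Monday is Monday + 6 = Sunday.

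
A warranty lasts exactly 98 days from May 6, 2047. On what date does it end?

August 12, 2047

May has 31 days: +26 → Jun 1, 2047 (72 left).
Jun has 30 days: +30 → Jul 1, 2047 (42 left).
Jul has 31 days: +31 → Aug 1, 2047 (11 left).
+11 → Aug 12, 2047.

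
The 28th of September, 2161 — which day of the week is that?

Doomsday rule: the anchor day for the 2100s is Sunday. For year 61: 61÷12 = 5 r 1, and 1÷4 = 0, so 5+1+0 = 6.
Sunday + 6 ≡ Saturday — that's 2161's doomsday.
In September the doomsday date is Sep 5.
Sep 28 is 23 days after Sep 5; 23 mod 7 = 2, so Saturday + 2 = Monday.

Monday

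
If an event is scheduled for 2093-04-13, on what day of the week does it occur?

Doomsday rule: the anchor day for the 2000s is Tuesday. For year 93: 93÷12 = 7 r 9, and 9÷4 = 2, so 7+9+2 = 18.
Tuesday + 18 ≡ Saturday — that's 2093's doomsday.
In April the doomsday date is Apr 4.
Apr 13 is 9 days after Apr 4; 9 mod 7 = 2, so Saturday + 2 = Monday.

Monday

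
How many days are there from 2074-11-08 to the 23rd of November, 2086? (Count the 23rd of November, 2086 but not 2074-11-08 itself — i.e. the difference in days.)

Nov 8, 2074 → Nov 8, 2075: 365 days.
Nov 8, 2075 → Nov 8, 2076: 366 days (Feb 29, 2076 is in that span).
Nov 8, 2076 → Nov 8, 2077: 365 days.
Nov 8, 2077 → Nov 8, 2078: 365 days.
Nov 8, 2078 → Nov 8, 2079: 365 days.
Nov 8, 2079 → Nov 8, 2080: 366 days (Feb 29, 2080 is in that span).
Nov 8, 2080 → Nov 8, 2081: 365 days.
Nov 8, 2081 → Nov 8, 2082: 365 days.
Nov 8, 2082 → Nov 8, 2083: 365 days.
Nov 8, 2083 → Nov 8, 2084: 366 days (Feb 29, 2084 is in that span).
Nov 8, 2084 → Nov 8, 2085: 365 days.
Nov 8, 2085 → Dec 8, 2085: 30 days (November has 30).
Dec 8, 2085 → Jan 8, 2086: 31 days (December has 31).
Jan 8, 2086 → Feb 8, 2086: 31 days (January has 31).
Feb 8, 2086 → Mar 8, 2086: 28 days (February has 28).
Mar 8, 2086 → Apr 8, 2086: 31 days (March has 31).
Apr 8, 2086 → May 8, 2086: 30 days (April has 30).
May 8, 2086 → Jun 8, 2086: 31 days (May has 31).
Jun 8, 2086 → Jul 8, 2086: 30 days (June has 30).
Jul 8, 2086 → Aug 8, 2086: 31 days (July has 31).
Aug 8, 2086 → Sep 8, 2086: 31 days (August has 31).
Sep 8, 2086 → Oct 8, 2086: 30 days (September has 30).
Oct 8, 2086 → Nov 8, 2086: 31 days (October has 31).
Nov 8, 2086 → Nov 23, 2086: 15 days.
Total: 4398 days.

4398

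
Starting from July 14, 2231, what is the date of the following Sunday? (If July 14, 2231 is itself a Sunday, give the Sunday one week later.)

July 17, 2231

Jul 14, 2231 is a Thursday.
From Thursday to the next Sunday is 3 days.
Jul 14, 2231 + 3 = Jul 17, 2231.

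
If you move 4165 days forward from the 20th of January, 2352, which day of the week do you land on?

Sunday

First find the weekday of Jan 20, 2352. Doomsday rule: the anchor day for the 2300s is Wednesday. For year 52: 52÷12 = 4 r 4, and 4÷4 = 1, so 4+4+1 = 9.
Wednesday + 9 ≡ Friday — that's 2352's doomsday.
In January the doomsday date is Jan 4 (2352 is a leap year (divisible by 4)).
Jan 20 is 16 days after Jan 4; 16 mod 7 = 2, so Friday + 2 = Sunday.
4165 mod 7 = 0, so 4165 days after a Sunday is Sunday + 0 = Sunday.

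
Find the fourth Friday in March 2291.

March 27, 2291

March 1, 2291 is a Sunday.
The first Friday is therefore March 6 (5 days later).
The fourth Friday is 6 + 3×7 = March 27.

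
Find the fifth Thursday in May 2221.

May 1, 2221 is a Tuesday.
The first Thursday is therefore May 3 (2 days later).
The fifth Thursday is 3 + 4×7 = May 31.

May 31, 2221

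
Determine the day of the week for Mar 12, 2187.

January 1, 2187 is a Monday.
Jan 1, 2187 → Feb 1, 2187: 31 days (January has 31).
Feb 1, 2187 → Mar 1, 2187: 28 days (February has 28).
Mar 1, 2187 → Mar 12, 2187: 11 days.
Total: 70 days.
70 mod 7 = 0, so Monday + 0 = Monday.

Monday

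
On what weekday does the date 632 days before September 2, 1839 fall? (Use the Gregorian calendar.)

Saturday

First find the weekday of Sep 2, 1839. Doomsday rule: the anchor day for the 1800s is Friday. For year 39: 39÷12 = 3 r 3, and 3÷4 = 0, so 3+3+0 = 6.
Friday + 6 ≡ Thursday — that's 1839's doomsday.
In September the doomsday date is Sep 5.
Sep 2 is 3 days before Sep 5; 3 mod 7 = 3, so Thursday − 3 = Monday.
632 mod 7 = 2, so 632 days before a Monday is Monday − 2 = Saturday.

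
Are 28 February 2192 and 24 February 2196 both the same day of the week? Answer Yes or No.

From Feb 28, 2192 to Feb 24, 2196 is 1457 days.
1457 mod 7 = 1, so they are different weekdays.
(Feb 28, 2192 is a Tuesday; Feb 24, 2196 is a Wednesday.)

No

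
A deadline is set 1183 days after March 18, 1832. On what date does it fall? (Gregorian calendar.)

June 14, 1835

+365 (one year) → Mar 18, 1833 (818 left).
+365 (one year) → Mar 18, 1834 (453 left).
+365 (one year) → Mar 18, 1835 (88 left).
Mar has 31 days: +14 → Apr 1, 1835 (74 left).
Apr has 30 days: +30 → May 1, 1835 (44 left).
May has 31 days: +31 → Jun 1, 1835 (13 left).
+13 → Jun 14, 1835.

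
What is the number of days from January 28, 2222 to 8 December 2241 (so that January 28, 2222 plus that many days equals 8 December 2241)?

Jan 28, 2222 → Jan 28, 2223: 365 days.
Jan 28, 2223 → Jan 28, 2224: 365 days.
Jan 28, 2224 → Jan 28, 2225: 366 days (Feb 29, 2224 is in that span).
Jan 28, 2225 → Jan 28, 2226: 365 days.
Jan 28, 2226 → Jan 28, 2227: 365 days.
Jan 28, 2227 → Jan 28, 2228: 365 days.
Jan 28, 2228 → Jan 28, 2229: 366 days (Feb 29, 2228 is in that span).
Jan 28, 2229 → Jan 28, 2230: 365 days.
Jan 28, 2230 → Jan 28, 2231: 365 days.
Jan 28, 2231 → Jan 28, 2232: 365 days.
Jan 28, 2232 → Jan 28, 2233: 366 days (Feb 29, 2232 is in that span).
Jan 28, 2233 → Jan 28, 2234: 365 days.
Jan 28, 2234 → Jan 28, 2235: 365 days.
Jan 28, 2235 → Jan 28, 2236: 365 days.
Jan 28, 2236 → Jan 28, 2237: 366 days (Feb 29, 2236 is in that span).
Jan 28, 2237 → Jan 28, 2238: 365 days.
Jan 28, 2238 → Jan 28, 2239: 365 days.
Jan 28, 2239 → Jan 28, 2240: 365 days.
Jan 28, 2240 → Jan 28, 2241: 366 days (Feb 29, 2240 is in that span).
Jan 28, 2241 → Feb 28, 2241: 31 days (January has 31).
Feb 28, 2241 → Mar 28, 2241: 28 days (February has 28).
Mar 28, 2241 → Apr 28, 2241: 31 days (March has 31).
Apr 28, 2241 → May 28, 2241: 30 days (April has 30).
May 28, 2241 → Jun 28, 2241: 31 days (May has 31).
Jun 28, 2241 → Jul 28, 2241: 30 days (June has 30).
Jul 28, 2241 → Aug 28, 2241: 31 days (July has 31).
Aug 28, 2241 → Sep 28, 2241: 31 days (August has 31).
Sep 28, 2241 → Oct 28, 2241: 30 days (September has 30).
Oct 28, 2241 → Nov 28, 2241: 31 days (October has 31).
Nov 28, 2241 → Dec 8, 2241: 10 days.
Total: 7254 days.

7254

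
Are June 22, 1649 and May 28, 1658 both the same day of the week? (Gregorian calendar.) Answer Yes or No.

From Jun 22, 1649 to May 28, 1658 is 3262 days.
3262 mod 7 = 0, so they are the same weekday.
(Jun 22, 1649 is a Tuesday; May 28, 1658 is a Tuesday.)

Yes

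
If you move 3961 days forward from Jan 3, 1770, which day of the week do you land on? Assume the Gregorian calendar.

Jan 3, 1770 is a Wednesday.
3961 mod 7 = 6, so 3961 days after a Wednesday is Wednesday + 6 = Tuesday.

Tuesday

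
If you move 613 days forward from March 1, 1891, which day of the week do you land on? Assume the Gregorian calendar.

Mar 1, 1891 is a Sunday.
613 mod 7 = 4, so 613 days after a Sunday is Sunday + 4 = Thursday.

Thursday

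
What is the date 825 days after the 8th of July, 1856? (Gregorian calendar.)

+365 (one year) → Jul 8, 1857 (460 left).
+365 (one year) → Jul 8, 1858 (95 left).
Jul has 31 days: +24 → Aug 1, 1858 (71 left).
Aug has 31 days: +31 → Sep 1, 1858 (40 left).
Sep has 30 days: +30 → Oct 1, 1858 (10 left).
+10 → Oct 11, 1858.

October 11, 1858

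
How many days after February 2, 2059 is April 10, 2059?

67

Feb 2, 2059 → Mar 2, 2059: 28 days (February has 28).
Mar 2, 2059 → Apr 2, 2059: 31 days (March has 31).
Apr 2, 2059 → Apr 10, 2059: 8 days.
Total: 67 days.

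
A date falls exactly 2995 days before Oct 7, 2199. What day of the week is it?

First find the weekday of Oct 7, 2199. Doomsday rule: the anchor day for the 2100s is Sunday. For year 99: 99÷12 = 8 r 3, and 3÷4 = 0, so 8+3+0 = 11.
Sunday + 11 ≡ Thursday — that's 2199's doomsday.
In October the doomsday date is Oct 10.
Oct 7 is 3 days before Oct 10; 3 mod 7 = 3, so Thursday − 3 = Monday.
2995 mod 7 = 6, so 2995 days before a Monday is Monday − 6 = Tuesday.

Tuesday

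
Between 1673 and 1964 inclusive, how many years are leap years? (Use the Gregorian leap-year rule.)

Multiples of 4 in [1673,1964]: 73.
Of those, multiples of 100: 3 (not leap unless ÷400).
Multiples of 400: 0.
Leap years = 73 − 3 + 0 = 70.

70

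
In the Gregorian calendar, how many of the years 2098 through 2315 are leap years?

Multiples of 4 in [2098,2315]: 54.
Of those, multiples of 100: 3 (not leap unless ÷400).
Multiples of 400: 0.
Leap years = 54 − 3 + 0 = 51.

51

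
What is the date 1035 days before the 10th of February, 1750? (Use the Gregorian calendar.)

April 12, 1747

−365 (one year) → Feb 10, 1749 (670 left).
−366 (one year; includes Feb 29, 1748) → Feb 10, 1748 (304 left).
−10 → Jan 31, 1748 (end of Jan, 31 days; 294 left).
−31 → Dec 31, 1747 (end of Dec, 31 days; 263 left).
−31 → Nov 30, 1747 (end of Nov, 30 days; 232 left).
−30 → Oct 31, 1747 (end of Oct, 31 days; 202 left).
−31 → Sep 30, 1747 (end of Sep, 30 days; 171 left).
−30 → Aug 31, 1747 (end of Aug, 31 days; 141 left).
−31 → Jul 31, 1747 (end of Jul, 31 days; 110 left).
−31 → Jun 30, 1747 (end of Jun, 30 days; 79 left).
−30 → May 31, 1747 (end of May, 31 days; 49 left).
−31 → Apr 30, 1747 (end of Apr, 30 days; 18 left).
−18 → Apr 12, 1747.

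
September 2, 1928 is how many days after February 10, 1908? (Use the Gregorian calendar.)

Feb 10, 1908 → Feb 10, 1909: 366 days (Feb 29, 1908 is in that span).
Feb 10, 1909 → Feb 10, 1910: 365 days.
Feb 10, 1910 → Feb 10, 1911: 365 days.
Feb 10, 1911 → Feb 10, 1912: 365 days.
Feb 10, 1912 → Feb 10, 1913: 366 days (Feb 29, 1912 is in that span).
Feb 10, 1913 → Feb 10, 1914: 365 days.
Feb 10, 1914 → Feb 10, 1915: 365 days.
Feb 10, 1915 → Feb 10, 1916: 365 days.
Feb 10, 1916 → Feb 10, 1917: 366 days (Feb 29, 1916 is in that span).
Feb 10, 1917 → Feb 10, 1918: 365 days.
Feb 10, 1918 → Feb 10, 1919: 365 days.
Feb 10, 1919 → Feb 10, 1920: 365 days.
Feb 10, 1920 → Feb 10, 1921: 366 days (Feb 29, 1920 is in that span).
Feb 10, 1921 → Feb 10, 1922: 365 days.
Feb 10, 1922 → Feb 10, 1923: 365 days.
Feb 10, 1923 → Feb 10, 1924: 365 days.
Feb 10, 1924 → Feb 10, 1925: 366 days (Feb 29, 1924 is in that span).
Feb 10, 1925 → Feb 10, 1926: 365 days.
Feb 10, 1926 → Feb 10, 1927: 365 days.
Feb 10, 1927 → Feb 10, 1928: 365 days.
Feb 10, 1928 → Mar 10, 1928: 29 days (February has 29).
Mar 10, 1928 → Apr 10, 1928: 31 days (March has 31).
Apr 10, 1928 → May 10, 1928: 30 days (April has 30).
May 10, 1928 → Jun 10, 1928: 31 days (May has 31).
Jun 10, 1928 → Jul 10, 1928: 30 days (June has 30).
Jul 10, 1928 → Aug 10, 1928: 31 days (July has 31).
Aug 10, 1928 → Sep 2, 1928: 23 days.
Total: 7510 days.

7510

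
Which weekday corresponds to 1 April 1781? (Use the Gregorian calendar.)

Sunday

Doomsday rule: the anchor day for the 1700s is Sunday. For year 81: 81÷12 = 6 r 9, and 9÷4 = 2, so 6+9+2 = 17.
Sunday + 17 ≡ Wednesday — that's 1781's doomsday.
In April the doomsday date is Apr 4.
Apr 1 is 3 days before Apr 4; 3 mod 7 = 3, so Wednesday − 3 = Sunday.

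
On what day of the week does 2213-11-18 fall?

Thursday

Doomsday rule: the anchor day for the 2200s is Friday. For year 13: 13÷12 = 1 r 1, and 1÷4 = 0, so 1+1+0 = 2.
Friday + 2 ≡ Sunday — that's 2213's doomsday.
In November the doomsday date is Nov 7.
Nov 18 is 11 days after Nov 7; 11 mod 7 = 4, so Sunday + 4 = Thursday.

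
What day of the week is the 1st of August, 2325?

Doomsday rule: the anchor day for the 2300s is Wednesday. For year 25: 25÷12 = 2 r 1, and 1÷4 = 0, so 2+1+0 = 3.
Wednesday + 3 ≡ Saturday — that's 2325's doomsday.
In August the doomsday date is Aug 8.
Aug 1 is 7 days before Aug 8; 7 mod 7 = 0, so Saturday − 0 = Saturday.

Saturday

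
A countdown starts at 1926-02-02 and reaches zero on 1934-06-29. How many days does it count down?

Feb 2, 1926 → Feb 2, 1927: 365 days.
Feb 2, 1927 → Feb 2, 1928: 365 days.
Feb 2, 1928 → Feb 2, 1929: 366 days (Feb 29, 1928 is in that span).
Feb 2, 1929 → Feb 2, 1930: 365 days.
Feb 2, 1930 → Feb 2, 1931: 365 days.
Feb 2, 1931 → Feb 2, 1932: 365 days.
Feb 2, 1932 → Feb 2, 1933: 366 days (Feb 29, 1932 is in that span).
Feb 2, 1933 → Feb 2, 1934: 365 days.
Feb 2, 1934 → Mar 2, 1934: 28 days (February has 28).
Mar 2, 1934 → Apr 2, 1934: 31 days (March has 31).
Apr 2, 1934 → May 2, 1934: 30 days (April has 30).
May 2, 1934 → Jun 2, 1934: 31 days (May has 31).
Jun 2, 1934 → Jun 29, 1934: 27 days.
Total: 3069 days.

3069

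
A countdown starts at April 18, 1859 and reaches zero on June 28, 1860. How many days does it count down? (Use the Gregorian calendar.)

Apr 18, 1859 → Apr 18, 1860: 366 days (Feb 29, 1860 is in that span).
Apr 18, 1860 → May 18, 1860: 30 days (April has 30).
May 18, 1860 → Jun 18, 1860: 31 days (May has 31).
Jun 18, 1860 → Jun 28, 1860: 10 days.
Total: 437 days.

437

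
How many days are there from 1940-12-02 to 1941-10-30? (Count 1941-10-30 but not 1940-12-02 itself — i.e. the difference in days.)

Dec 2, 1940 → Jan 2, 1941: 31 days (December has 31).
Jan 2, 1941 → Feb 2, 1941: 31 days (January has 31).
Feb 2, 1941 → Mar 2, 1941: 28 days (February has 28).
Mar 2, 1941 → Apr 2, 1941: 31 days (March has 31).
Apr 2, 1941 → May 2, 1941: 30 days (April has 30).
May 2, 1941 → Jun 2, 1941: 31 days (May has 31).
Jun 2, 1941 → Jul 2, 1941: 30 days (June has 30).
Jul 2, 1941 → Aug 2, 1941: 31 days (July has 31).
Aug 2, 1941 → Sep 2, 1941: 31 days (August has 31).
Sep 2, 1941 → Oct 2, 1941: 30 days (September has 30).
Oct 2, 1941 → Oct 30, 1941: 28 days.
Total: 332 days.

332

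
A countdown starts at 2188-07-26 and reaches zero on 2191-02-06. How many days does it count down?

Jul 26, 2188 → Jul 26, 2189: 365 days.
Jul 26, 2189 → Jul 26, 2190: 365 days.
Jul 26, 2190 → Aug 26, 2190: 31 days (July has 31).
Aug 26, 2190 → Sep 26, 2190: 31 days (August has 31).
Sep 26, 2190 → Oct 26, 2190: 30 days (September has 30).
Oct 26, 2190 → Nov 26, 2190: 31 days (October has 31).
Nov 26, 2190 → Dec 26, 2190: 30 days (November has 30).
Dec 26, 2190 → Jan 26, 2191: 31 days (December has 31).
Jan 26, 2191 → Feb 6, 2191: 11 days.
Total: 925 days.

925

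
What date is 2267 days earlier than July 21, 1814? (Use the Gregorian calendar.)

−365 (one year) → Jul 21, 1813 (1902 left).
−365 (one year) → Jul 21, 1812 (1537 left).
−366 (one year; includes Feb 29, 1812) → Jul 21, 1811 (1171 left).
−365 (one year) → Jul 21, 1810 (806 left).
−365 (one year) → Jul 21, 1809 (441 left).
−365 (one year) → Jul 21, 1808 (76 left).
−21 → Jun 30, 1808 (end of Jun, 30 days; 55 left).
−30 → May 31, 1808 (end of May, 31 days; 25 left).
−25 → May 6, 1808.

May 6, 1808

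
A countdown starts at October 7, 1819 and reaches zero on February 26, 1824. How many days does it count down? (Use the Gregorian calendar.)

1603

Oct 7, 1819 → Oct 7, 1820: 366 days (Feb 29, 1820 is in that span).
Oct 7, 1820 → Oct 7, 1821: 365 days.
Oct 7, 1821 → Oct 7, 1822: 365 days.
Oct 7, 1822 → Oct 7, 1823: 365 days.
Oct 7, 1823 → Nov 7, 1823: 31 days (October has 31).
Nov 7, 1823 → Dec 7, 1823: 30 days (November has 30).
Dec 7, 1823 → Jan 7, 1824: 31 days (December has 31).
Jan 7, 1824 → Feb 7, 1824: 31 days (January has 31).
Feb 7, 1824 → Feb 26, 1824: 19 days.
Total: 1603 days.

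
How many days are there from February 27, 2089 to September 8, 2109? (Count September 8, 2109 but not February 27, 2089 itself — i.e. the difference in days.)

7497

Feb 27, 2089 → Feb 27, 2090: 365 days.
Feb 27, 2090 → Feb 27, 2091: 365 days.
Feb 27, 2091 → Feb 27, 2092: 365 days.
Feb 27, 2092 → Feb 27, 2093: 366 days (Feb 29, 2092 is in that span).
Feb 27, 2093 → Feb 27, 2094: 365 days.
Feb 27, 2094 → Feb 27, 2095: 365 days.
Feb 27, 2095 → Feb 27, 2096: 365 days.
Feb 27, 2096 → Feb 27, 2097: 366 days (Feb 29, 2096 is in that span).
Feb 27, 2097 → Feb 27, 2098: 365 days.
Feb 27, 2098 → Feb 27, 2099: 365 days.
Feb 27, 2099 → Feb 27, 2100: 365 days.
Feb 27, 2100 → Feb 27, 2101: 365 days.
Feb 27, 2101 → Feb 27, 2102: 365 days.
Feb 27, 2102 → Feb 27, 2103: 365 days.
Feb 27, 2103 → Feb 27, 2104: 365 days.
Feb 27, 2104 → Feb 27, 2105: 366 days (Feb 29, 2104 is in that span).
Feb 27, 2105 → Feb 27, 2106: 365 days.
Feb 27, 2106 → Feb 27, 2107: 365 days.
Feb 27, 2107 → Feb 27, 2108: 365 days.
Feb 27, 2108 → Feb 27, 2109: 366 days (Feb 29, 2108 is in that span).
Feb 27, 2109 → Mar 27, 2109: 28 days (February has 28).
Mar 27, 2109 → Apr 27, 2109: 31 days (March has 31).
Apr 27, 2109 → May 27, 2109: 30 days (April has 30).
May 27, 2109 → Jun 27, 2109: 31 days (May has 31).
Jun 27, 2109 → Jul 27, 2109: 30 days (June has 30).
Jul 27, 2109 → Aug 27, 2109: 31 days (July has 31).
Aug 27, 2109 → Sep 8, 2109: 12 days.
Total: 7497 days.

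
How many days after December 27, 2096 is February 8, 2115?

6616

Dec 27, 2096 → Dec 27, 2097: 365 days.
Dec 27, 2097 → Dec 27, 2098: 365 days.
Dec 27, 2098 → Dec 27, 2099: 365 days.
Dec 27, 2099 → Dec 27, 2100: 365 days.
Dec 27, 2100 → Dec 27, 2101: 365 days.
Dec 27, 2101 → Dec 27, 2102: 365 days.
Dec 27, 2102 → Dec 27, 2103: 365 days.
Dec 27, 2103 → Dec 27, 2104: 366 days (Feb 29, 2104 is in that span).
Dec 27, 2104 → Dec 27, 2105: 365 days.
Dec 27, 2105 → Dec 27, 2106: 365 days.
Dec 27, 2106 → Dec 27, 2107: 365 days.
Dec 27, 2107 → Dec 27, 2108: 366 days (Feb 29, 2108 is in that span).
Dec 27, 2108 → Dec 27, 2109: 365 days.
Dec 27, 2109 → Dec 27, 2110: 365 days.
Dec 27, 2110 → Dec 27, 2111: 365 days.
Dec 27, 2111 → Dec 27, 2112: 366 days (Feb 29, 2112 is in that span).
Dec 27, 2112 → Dec 27, 2113: 365 days.
Dec 27, 2113 → Dec 27, 2114: 365 days.
Dec 27, 2114 → Jan 27, 2115: 31 days (December has 31).
Jan 27, 2115 → Feb 8, 2115: 12 days.
Total: 6616 days.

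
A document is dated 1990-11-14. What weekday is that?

Doomsday rule: the anchor day for the 1900s is Wednesday. For year 90: 90÷12 = 7 r 6, and 6÷4 = 1, so 7+6+1 = 14.
Wednesday + 14 ≡ Wednesday — that's 1990's doomsday.
In November the doomsday date is Nov 7.
Nov 14 is 7 days after Nov 7; 7 mod 7 = 0, so Wednesday + 0 = Wednesday.

Wednesday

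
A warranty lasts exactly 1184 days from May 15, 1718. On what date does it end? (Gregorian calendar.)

August 11, 1721

+365 (one year) → May 15, 1719 (819 left).
+366 (one year; includes Feb 29, 1720) → May 15, 1720 (453 left).
+365 (one year) → May 15, 1721 (88 left).
May has 31 days: +17 → Jun 1, 1721 (71 left).
Jun has 30 days: +30 → Jul 1, 1721 (41 left).
Jul has 31 days: +31 → Aug 1, 1721 (10 left).
+10 → Aug 11, 1721.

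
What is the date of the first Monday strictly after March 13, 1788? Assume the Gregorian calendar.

March 17, 1788

Mar 13, 1788 is a Thursday.
From Thursday to the next Monday is 4 days.
Mar 13, 1788 + 4 = Mar 17, 1788.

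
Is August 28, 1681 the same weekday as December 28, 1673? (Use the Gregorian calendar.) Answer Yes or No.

Yes

From Dec 28, 1673 to Aug 28, 1681 is 2800 days.
2800 mod 7 = 0, so they are the same weekday.
(Dec 28, 1673 is a Thursday; Aug 28, 1681 is a Thursday.)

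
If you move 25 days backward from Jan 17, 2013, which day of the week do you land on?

Jan 17, 2013 is a Thursday.
25 mod 7 = 4, so 25 days before a Thursday is Thursday − 4 = Sunday.

Sunday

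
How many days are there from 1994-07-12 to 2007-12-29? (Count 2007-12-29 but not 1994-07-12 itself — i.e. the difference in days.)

4918

Jul 12, 1994 → Jul 12, 1995: 365 days.
Jul 12, 1995 → Jul 12, 1996: 366 days (Feb 29, 1996 is in that span).
Jul 12, 1996 → Jul 12, 1997: 365 days.
Jul 12, 1997 → Jul 12, 1998: 365 days.
Jul 12, 1998 → Jul 12, 1999: 365 days.
Jul 12, 1999 → Jul 12, 2000: 366 days (Feb 29, 2000 is in that span).
Jul 12, 2000 → Jul 12, 2001: 365 days.
Jul 12, 2001 → Jul 12, 2002: 365 days.
Jul 12, 2002 → Jul 12, 2003: 365 days.
Jul 12, 2003 → Jul 12, 2004: 366 days (Feb 29, 2004 is in that span).
Jul 12, 2004 → Jul 12, 2005: 365 days.
Jul 12, 2005 → Jul 12, 2006: 365 days.
Jul 12, 2006 → Jul 12, 2007: 365 days.
Jul 12, 2007 → Aug 12, 2007: 31 days (July has 31).
Aug 12, 2007 → Sep 12, 2007: 31 days (August has 31).
Sep 12, 2007 → Oct 12, 2007: 30 days (September has 30).
Oct 12, 2007 → Nov 12, 2007: 31 days (October has 31).
Nov 12, 2007 → Dec 12, 2007: 30 days (November has 30).
Dec 12, 2007 → Dec 29, 2007: 17 days.
Total: 4918 days.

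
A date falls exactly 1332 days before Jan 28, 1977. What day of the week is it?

Jan 28, 1977 is a Friday.
1332 mod 7 = 2, so 1332 days before a Friday is Friday − 2 = Wednesday.

Wednesday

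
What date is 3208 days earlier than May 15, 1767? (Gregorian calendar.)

−365 (one year) → May 15, 1766 (2843 left).
−365 (one year) → May 15, 1765 (2478 left).
−365 (one year) → May 15, 1764 (2113 left).
−366 (one year; includes Feb 29, 1764) → May 15, 1763 (1747 left).
−365 (one year) → May 15, 1762 (1382 left).
−365 (one year) → May 15, 1761 (1017 left).
−365 (one year) → May 15, 1760 (652 left).
−366 (one year; includes Feb 29, 1760) → May 15, 1759 (286 left).
−15 → Apr 30, 1759 (end of Apr, 30 days; 271 left).
−30 → Mar 31, 1759 (end of Mar, 31 days; 241 left).
−31 → Feb 28, 1759 (end of Feb, 28 days; 210 left).
−28 → Jan 31, 1759 (end of Jan, 31 days; 182 left).
−31 → Dec 31, 1758 (end of Dec, 31 days; 151 left).
−31 → Nov 30, 1758 (end of Nov, 30 days; 120 left).
−30 → Oct 31, 1758 (end of Oct, 31 days; 90 left).
−31 → Sep 30, 1758 (end of Sep, 30 days; 59 left).
−30 → Aug 31, 1758 (end of Aug, 31 days; 29 left).
−29 → Aug 2, 1758.

August 2, 1758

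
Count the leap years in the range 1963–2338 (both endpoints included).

Multiples of 4 in [1963,2338]: 94.
Of those, multiples of 100: 4 (not leap unless ÷400).
Multiples of 400: 1.
Leap years = 94 − 4 + 1 = 91.

91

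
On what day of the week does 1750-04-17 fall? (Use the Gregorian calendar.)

Friday

Doomsday rule: the anchor day for the 1700s is Sunday. For year 50: 50÷12 = 4 r 2, and 2÷4 = 0, so 4+2+0 = 6.
Sunday + 6 ≡ Saturday — that's 1750's doomsday.
In April the doomsday date is Apr 4.
Apr 17 is 13 days after Apr 4; 13 mod 7 = 6, so Saturday + 6 = Friday.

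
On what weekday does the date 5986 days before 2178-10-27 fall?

Monday

First find the weekday of Oct 27, 2178. Doomsday rule: the anchor day for the 2100s is Sunday. For year 78: 78÷12 = 6 r 6, and 6÷4 = 1, so 6+6+1 = 13.
Sunday + 13 ≡ Saturday — that's 2178's doomsday.
In October the doomsday date is Oct 10.
Oct 27 is 17 days after Oct 10; 17 mod 7 = 3, so Saturday + 3 = Tuesday.
5986 mod 7 = 1, so 5986 days before a Tuesday is Tuesday − 1 = Monday.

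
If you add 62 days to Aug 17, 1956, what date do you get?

Aug has 31 days: +15 → Sep 1, 1956 (47 left).
Sep has 30 days: +30 → Oct 1, 1956 (17 left).
+17 → Oct 18, 1956.

October 18, 1956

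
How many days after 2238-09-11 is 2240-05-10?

Sep 11, 2238 → Sep 11, 2239: 365 days.
Sep 11, 2239 → Oct 11, 2239: 30 days (September has 30).
Oct 11, 2239 → Nov 11, 2239: 31 days (October has 31).
Nov 11, 2239 → Dec 11, 2239: 30 days (November has 30).
Dec 11, 2239 → Jan 11, 2240: 31 days (December has 31).
Jan 11, 2240 → Feb 11, 2240: 31 days (January has 31).
Feb 11, 2240 → Mar 11, 2240: 29 days (February has 29).
Mar 11, 2240 → Apr 11, 2240: 31 days (March has 31).
Apr 11, 2240 → May 10, 2240: 29 days.
Total: 607 days.

607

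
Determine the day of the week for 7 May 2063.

Monday

Doomsday rule: the anchor day for the 2000s is Tuesday. For year 63: 63÷12 = 5 r 3, and 3÷4 = 0, so 5+3+0 = 8.
Tuesday + 8 ≡ Wednesday — that's 2063's doomsday.
In May the doomsday date is May 9.
May 7 is 2 days before May 9; 2 mod 7 = 2, so Wednesday − 2 = Monday.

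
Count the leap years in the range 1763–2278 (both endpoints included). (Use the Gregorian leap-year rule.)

125

Multiples of 4 in [1763,2278]: 129.
Of those, multiples of 100: 5 (not leap unless ÷400).
Multiples of 400: 1.
Leap years = 129 − 5 + 1 = 125.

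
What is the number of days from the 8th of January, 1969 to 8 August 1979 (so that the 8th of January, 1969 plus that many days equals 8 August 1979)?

Jan 8, 1969 → Jan 8, 1970: 365 days.
Jan 8, 1970 → Jan 8, 1971: 365 days.
Jan 8, 1971 → Jan 8, 1972: 365 days.
Jan 8, 1972 → Jan 8, 1973: 366 days (Feb 29, 1972 is in that span).
Jan 8, 1973 → Jan 8, 1974: 365 days.
Jan 8, 1974 → Jan 8, 1975: 365 days.
Jan 8, 1975 → Jan 8, 1976: 365 days.
Jan 8, 1976 → Jan 8, 1977: 366 days (Feb 29, 1976 is in that span).
Jan 8, 1977 → Jan 8, 1978: 365 days.
Jan 8, 1978 → Jan 8, 1979: 365 days.
Jan 8, 1979 → Feb 8, 1979: 31 days (January has 31).
Feb 8, 1979 → Mar 8, 1979: 28 days (February has 28).
Mar 8, 1979 → Apr 8, 1979: 31 days (March has 31).
Apr 8, 1979 → May 8, 1979: 30 days (April has 30).
May 8, 1979 → Jun 8, 1979: 31 days (May has 31).
Jun 8, 1979 → Jul 8, 1979: 30 days (June has 30).
Jul 8, 1979 → Aug 8, 1979: 31 days.
Total: 3864 days.

3864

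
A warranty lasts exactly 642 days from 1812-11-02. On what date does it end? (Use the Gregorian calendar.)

August 6, 1814

+365 (one year) → Nov 2, 1813 (277 left).
Nov has 30 days: +29 → Dec 1, 1813 (248 left).
Dec has 31 days: +31 → Jan 1, 1814 (217 left).
Jan has 31 days: +31 → Feb 1, 1814 (186 left).
Feb has 28 days: +28 → Mar 1, 1814 (158 left).
Mar has 31 days: +31 → Apr 1, 1814 (127 left).
Apr has 30 days: +30 → May 1, 1814 (97 left).
May has 31 days: +31 → Jun 1, 1814 (66 left).
Jun has 30 days: +30 → Jul 1, 1814 (36 left).
Jul has 31 days: +31 → Aug 1, 1814 (5 left).
+5 → Aug 6, 1814.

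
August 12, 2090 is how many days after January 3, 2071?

7161

Jan 3, 2071 → Jan 3, 2072: 365 days.
Jan 3, 2072 → Jan 3, 2073: 366 days (Feb 29, 2072 is in that span).
Jan 3, 2073 → Jan 3, 2074: 365 days.
Jan 3, 2074 → Jan 3, 2075: 365 days.
Jan 3, 2075 → Jan 3, 2076: 365 days.
Jan 3, 2076 → Jan 3, 2077: 366 days (Feb 29, 2076 is in that span).
Jan 3, 2077 → Jan 3, 2078: 365 days.
Jan 3, 2078 → Jan 3, 2079: 365 days.
Jan 3, 2079 → Jan 3, 2080: 365 days.
Jan 3, 2080 → Jan 3, 2081: 366 days (Feb 29, 2080 is in that span).
Jan 3, 2081 → Jan 3, 2082: 365 days.
Jan 3, 2082 → Jan 3, 2083: 365 days.
Jan 3, 2083 → Jan 3, 2084: 365 days.
Jan 3, 2084 → Jan 3, 2085: 366 days (Feb 29, 2084 is in that span).
Jan 3, 2085 → Jan 3, 2086: 365 days.
Jan 3, 2086 → Jan 3, 2087: 365 days.
Jan 3, 2087 → Jan 3, 2088: 365 days.
Jan 3, 2088 → Jan 3, 2089: 366 days (Feb 29, 2088 is in that span).
Jan 3, 2089 → Jan 3, 2090: 365 days.
Jan 3, 2090 → Feb 3, 2090: 31 days (January has 31).
Feb 3, 2090 → Mar 3, 2090: 28 days (February has 28).
Mar 3, 2090 → Apr 3, 2090: 31 days (March has 31).
Apr 3, 2090 → May 3, 2090: 30 days (April has 30).
May 3, 2090 → Jun 3, 2090: 31 days (May has 31).
Jun 3, 2090 → Jul 3, 2090: 30 days (June has 30).
Jul 3, 2090 → Aug 3, 2090: 31 days (July has 31).
Aug 3, 2090 → Aug 12, 2090: 9 days.
Total: 7161 days.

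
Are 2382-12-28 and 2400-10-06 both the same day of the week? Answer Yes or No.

From Dec 28, 2382 to Oct 6, 2400 is 6492 days.
6492 mod 7 = 3, so they are different weekdays.
(Dec 28, 2382 is a Tuesday; Oct 6, 2400 is a Friday.)

No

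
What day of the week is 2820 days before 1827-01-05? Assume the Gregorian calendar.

Saturday

First find the weekday of Jan 5, 1827. Doomsday rule: the anchor day for the 1800s is Friday. For year 27: 27÷12 = 2 r 3, and 3÷4 = 0, so 2+3+0 = 5.
Friday + 5 ≡ Wednesday — that's 1827's doomsday.
In January the doomsday date is Jan 3 (1827 is not a leap year).
Jan 5 is 2 days after Jan 3; 2 mod 7 = 2, so Wednesday + 2 = Friday.
2820 mod 7 = 6, so 2820 days before a Friday is Friday − 6 = Saturday.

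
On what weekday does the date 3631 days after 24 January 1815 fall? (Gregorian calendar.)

First find the weekday of Jan 24, 1815. Doomsday rule: the anchor day for the 1800s is Friday. For year 15: 15÷12 = 1 r 3, and 3÷4 = 0, so 1+3+0 = 4.
Friday + 4 ≡ Tuesday — that's 1815's doomsday.
In January the doomsday date is Jan 3 (1815 is not a leap year).
Jan 24 is 21 days after Jan 3; 21 mod 7 = 0, so Tuesday + 0 = Tuesday.
3631 mod 7 = 5, so 3631 days after a Tuesday is Tuesday + 5 = Sunday.

Sunday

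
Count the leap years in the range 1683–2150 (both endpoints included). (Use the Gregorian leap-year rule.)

113

Multiples of 4 in [1683,2150]: 117.
Of those, multiples of 100: 5 (not leap unless ÷400).
Multiples of 400: 1.
Leap years = 117 − 5 + 1 = 113.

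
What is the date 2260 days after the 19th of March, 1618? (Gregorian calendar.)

+365 (one year) → Mar 19, 1619 (1895 left).
+366 (one year; includes Feb 29, 1620) → Mar 19, 1620 (1529 left).
+365 (one year) → Mar 19, 1621 (1164 left).
+365 (one year) → Mar 19, 1622 (799 left).
+365 (one year) → Mar 19, 1623 (434 left).
+366 (one year; includes Feb 29, 1624) → Mar 19, 1624 (68 left).
Mar has 31 days: +13 → Apr 1, 1624 (55 left).
Apr has 30 days: +30 → May 1, 1624 (25 left).
+25 → May 26, 1624.

May 26, 1624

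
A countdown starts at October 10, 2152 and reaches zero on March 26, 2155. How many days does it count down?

897

Oct 10, 2152 → Oct 10, 2153: 365 days.
Oct 10, 2153 → Oct 10, 2154: 365 days.
Oct 10, 2154 → Nov 10, 2154: 31 days (October has 31).
Nov 10, 2154 → Dec 10, 2154: 30 days (November has 30).
Dec 10, 2154 → Jan 10, 2155: 31 days (December has 31).
Jan 10, 2155 → Feb 10, 2155: 31 days (January has 31).
Feb 10, 2155 → Mar 10, 2155: 28 days (February has 28).
Mar 10, 2155 → Mar 26, 2155: 16 days.
Total: 897 days.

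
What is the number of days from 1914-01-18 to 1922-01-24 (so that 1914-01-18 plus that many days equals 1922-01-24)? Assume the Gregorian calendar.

Jan 18, 1914 → Jan 18, 1915: 365 days.
Jan 18, 1915 → Jan 18, 1916: 365 days.
Jan 18, 1916 → Jan 18, 1917: 366 days (Feb 29, 1916 is in that span).
Jan 18, 1917 → Jan 18, 1918: 365 days.
Jan 18, 1918 → Jan 18, 1919: 365 days.
Jan 18, 1919 → Jan 18, 1920: 365 days.
Jan 18, 1920 → Jan 18, 1921: 366 days (Feb 29, 1920 is in that span).
Jan 18, 1921 → Feb 18, 1921: 31 days (January has 31).
Feb 18, 1921 → Mar 18, 1921: 28 days (February has 28).
Mar 18, 1921 → Apr 18, 1921: 31 days (March has 31).
Apr 18, 1921 → May 18, 1921: 30 days (April has 30).
May 18, 1921 → Jun 18, 1921: 31 days (May has 31).
Jun 18, 1921 → Jul 18, 1921: 30 days (June has 30).
Jul 18, 1921 → Aug 18, 1921: 31 days (July has 31).
Aug 18, 1921 → Sep 18, 1921: 31 days (August has 31).
Sep 18, 1921 → Oct 18, 1921: 30 days (September has 30).
Oct 18, 1921 → Nov 18, 1921: 31 days (October has 31).
Nov 18, 1921 → Dec 18, 1921: 30 days (November has 30).
Dec 18, 1921 → Jan 18, 1922: 31 days (December has 31).
Jan 18, 1922 → Jan 24, 1922: 6 days.
Total: 2928 days.

2928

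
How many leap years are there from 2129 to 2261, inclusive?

Multiples of 4 in [2129,2261]: 33.
Of those, multiples of 100: 1 (not leap unless ÷400).
Multiples of 400: 0.
Leap years = 33 − 1 + 0 = 32.

32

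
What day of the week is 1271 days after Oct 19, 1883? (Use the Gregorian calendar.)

First find the weekday of Oct 19, 1883. Doomsday rule: the anchor day for the 1800s is Friday. For year 83: 83÷12 = 6 r 11, and 11÷4 = 2, so 6+11+2 = 19.
Friday + 19 ≡ Wednesday — that's 1883's doomsday.
In October the doomsday date is Oct 10.
Oct 19 is 9 days after Oct 10; 9 mod 7 = 2, so Wednesday + 2 = Friday.
1271 mod 7 = 4, so 1271 days after a Friday is Friday + 4 = Tuesday.

Tuesday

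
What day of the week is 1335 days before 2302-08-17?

Tuesday

First find the weekday of Aug 17, 2302. Doomsday rule: the anchor day for the 2300s is Wednesday. For year 02: 2÷12 = 0 r 2, and 2÷4 = 0, so 0+2+0 = 2.
Wednesday + 2 ≡ Friday — that's 2302's doomsday.
In August the doomsday date is Aug 8.
Aug 17 is 9 days after Aug 8; 9 mod 7 = 2, so Friday + 2 = Sunday.
1335 mod 7 = 5, so 1335 days before a Sunday is Sunday − 5 = Tuesday.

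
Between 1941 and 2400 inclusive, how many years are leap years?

112

Multiples of 4 in [1941,2400]: 115.
Of those, multiples of 100: 5 (not leap unless ÷400).
Multiples of 400: 2.
Leap years = 115 − 5 + 2 = 112.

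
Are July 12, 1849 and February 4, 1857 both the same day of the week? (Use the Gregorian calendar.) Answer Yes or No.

No

From Jul 12, 1849 to Feb 4, 1857 is 2764 days.
2764 mod 7 = 6, so they are different weekdays.
(Jul 12, 1849 is a Thursday; Feb 4, 1857 is a Wednesday.)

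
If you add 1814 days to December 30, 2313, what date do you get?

+365 (one year) → Dec 30, 2314 (1449 left).
+365 (one year) → Dec 30, 2315 (1084 left).
+366 (one year; includes Feb 29, 2316) → Dec 30, 2316 (718 left).
+365 (one year) → Dec 30, 2317 (353 left).
Dec has 31 days: +2 → Jan 1, 2318 (351 left).
Jan has 31 days: +31 → Feb 1, 2318 (320 left).
Feb has 28 days: +28 → Mar 1, 2318 (292 left).
Mar has 31 days: +31 → Apr 1, 2318 (261 left).
Apr has 30 days: +30 → May 1, 2318 (231 left).
May has 31 days: +31 → Jun 1, 2318 (200 left).
Jun has 30 days: +30 → Jul 1, 2318 (170 left).
Jul has 31 days: +31 → Aug 1, 2318 (139 left).
Aug has 31 days: +31 → Sep 1, 2318 (108 left).
Sep has 30 days: +30 → Oct 1, 2318 (78 left).
Oct has 31 days: +31 → Nov 1, 2318 (47 left).
Nov has 30 days: +30 → Dec 1, 2318 (17 left).
+17 → Dec 18, 2318.

December 18, 2318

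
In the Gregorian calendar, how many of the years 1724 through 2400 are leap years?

165

Multiples of 4 in [1724,2400]: 170.
Of those, multiples of 100: 7 (not leap unless ÷400).
Multiples of 400: 2.
Leap years = 170 − 7 + 2 = 165.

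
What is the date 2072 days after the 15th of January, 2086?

September 18, 2091

+365 (one year) → Jan 15, 2087 (1707 left).
+365 (one year) → Jan 15, 2088 (1342 left).
+366 (one year; includes Feb 29, 2088) → Jan 15, 2089 (976 left).
+365 (one year) → Jan 15, 2090 (611 left).
+365 (one year) → Jan 15, 2091 (246 left).
Jan has 31 days: +17 → Feb 1, 2091 (229 left).
Feb has 28 days: +28 → Mar 1, 2091 (201 left).
Mar has 31 days: +31 → Apr 1, 2091 (170 left).
Apr has 30 days: +30 → May 1, 2091 (140 left).
May has 31 days: +31 → Jun 1, 2091 (109 left).
Jun has 30 days: +30 → Jul 1, 2091 (79 left).
Jul has 31 days: +31 → Aug 1, 2091 (48 left).
Aug has 31 days: +31 → Sep 1, 2091 (17 left).
+17 → Sep 18, 2091.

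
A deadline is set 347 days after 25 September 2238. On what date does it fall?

September 7, 2239

Sep has 30 days: +6 → Oct 1, 2238 (341 left).
Oct has 31 days: +31 → Nov 1, 2238 (310 left).
Nov has 30 days: +30 → Dec 1, 2238 (280 left).
Dec has 31 days: +31 → Jan 1, 2239 (249 left).
Jan has 31 days: +31 → Feb 1, 2239 (218 left).
Feb has 28 days: +28 → Mar 1, 2239 (190 left).
Mar has 31 days: +31 → Apr 1, 2239 (159 left).
Apr has 30 days: +30 → May 1, 2239 (129 left).
May has 31 days: +31 → Jun 1, 2239 (98 left).
Jun has 30 days: +30 → Jul 1, 2239 (68 left).
Jul has 31 days: +31 → Aug 1, 2239 (37 left).
Aug has 31 days: +31 → Sep 1, 2239 (6 left).
+6 → Sep 7, 2239.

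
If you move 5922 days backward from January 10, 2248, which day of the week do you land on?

Jan 10, 2248 is a Monday.
5922 mod 7 = 0, so 5922 days before a Monday is Monday − 0 = Monday.

Monday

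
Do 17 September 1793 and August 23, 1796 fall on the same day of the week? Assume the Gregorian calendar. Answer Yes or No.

Yes

From Sep 17, 1793 to Aug 23, 1796 is 1071 days.
1071 mod 7 = 0, so they are the same weekday.
(Sep 17, 1793 is a Tuesday; Aug 23, 1796 is a Tuesday.)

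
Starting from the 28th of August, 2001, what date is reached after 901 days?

February 15, 2004

+365 (one year) → Aug 28, 2002 (536 left).
+365 (one year) → Aug 28, 2003 (171 left).
Aug has 31 days: +4 → Sep 1, 2003 (167 left).
Sep has 30 days: +30 → Oct 1, 2003 (137 left).
Oct has 31 days: +31 → Nov 1, 2003 (106 left).
Nov has 30 days: +30 → Dec 1, 2003 (76 left).
Dec has 31 days: +31 → Jan 1, 2004 (45 left).
Jan has 31 days: +31 → Feb 1, 2004 (14 left).
+14 → Feb 15, 2004.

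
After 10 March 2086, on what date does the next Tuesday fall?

Mar 10, 2086 is a Sunday.
From Sunday to the next Tuesday is 2 days.
Mar 10, 2086 + 2 = Mar 12, 2086.

March 12, 2086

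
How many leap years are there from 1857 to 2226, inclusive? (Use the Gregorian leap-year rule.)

89

Multiples of 4 in [1857,2226]: 92.
Of those, multiples of 100: 4 (not leap unless ÷400).
Multiples of 400: 1.
Leap years = 92 − 4 + 1 = 89.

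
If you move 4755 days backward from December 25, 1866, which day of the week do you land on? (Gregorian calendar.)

Sunday

Dec 25, 1866 is a Tuesday.
4755 mod 7 = 2, so 4755 days before a Tuesday is Tuesday − 2 = Sunday.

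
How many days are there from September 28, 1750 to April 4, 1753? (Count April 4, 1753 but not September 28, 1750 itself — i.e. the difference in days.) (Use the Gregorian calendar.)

Sep 28, 1750 → Sep 28, 1751: 365 days.
Sep 28, 1751 → Sep 28, 1752: 366 days (Feb 29, 1752 is in that span).
Sep 28, 1752 → Oct 28, 1752: 30 days (September has 30).
Oct 28, 1752 → Nov 28, 1752: 31 days (October has 31).
Nov 28, 1752 → Dec 28, 1752: 30 days (November has 30).
Dec 28, 1752 → Jan 28, 1753: 31 days (December has 31).
Jan 28, 1753 → Feb 28, 1753: 31 days (January has 31).
Feb 28, 1753 → Mar 28, 1753: 28 days (February has 28).
Mar 28, 1753 → Apr 4, 1753: 7 days.
Total: 919 days.

919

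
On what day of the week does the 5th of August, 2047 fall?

January 1, 2047 is a Tuesday.
Jan 1, 2047 → Feb 1, 2047: 31 days (January has 31).
Feb 1, 2047 → Mar 1, 2047: 28 days (February has 28).
Mar 1, 2047 → Apr 1, 2047: 31 days (March has 31).
Apr 1, 2047 → May 1, 2047: 30 days (April has 30).
May 1, 2047 → Jun 1, 2047: 31 days (May has 31).
Jun 1, 2047 → Jul 1, 2047: 30 days (June has 30).
Jul 1, 2047 → Aug 1, 2047: 31 days (July has 31).
Aug 1, 2047 → Aug 5, 2047: 4 days.
Total: 216 days.
216 mod 7 = 6, so Tuesday + 6 = Monday.

Monday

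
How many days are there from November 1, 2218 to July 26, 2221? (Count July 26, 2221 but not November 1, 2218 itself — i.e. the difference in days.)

998

Nov 1, 2218 → Nov 1, 2219: 365 days.
Nov 1, 2219 → Nov 1, 2220: 366 days (Feb 29, 2220 is in that span).
Nov 1, 2220 → Dec 1, 2220: 30 days (November has 30).
Dec 1, 2220 → Jan 1, 2221: 31 days (December has 31).
Jan 1, 2221 → Feb 1, 2221: 31 days (January has 31).
Feb 1, 2221 → Mar 1, 2221: 28 days (February has 28).
Mar 1, 2221 → Apr 1, 2221: 31 days (March has 31).
Apr 1, 2221 → May 1, 2221: 30 days (April has 30).
May 1, 2221 → Jun 1, 2221: 31 days (May has 31).
Jun 1, 2221 → Jul 1, 2221: 30 days (June has 30).
Jul 1, 2221 → Jul 26, 2221: 25 days.
Total: 998 days.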